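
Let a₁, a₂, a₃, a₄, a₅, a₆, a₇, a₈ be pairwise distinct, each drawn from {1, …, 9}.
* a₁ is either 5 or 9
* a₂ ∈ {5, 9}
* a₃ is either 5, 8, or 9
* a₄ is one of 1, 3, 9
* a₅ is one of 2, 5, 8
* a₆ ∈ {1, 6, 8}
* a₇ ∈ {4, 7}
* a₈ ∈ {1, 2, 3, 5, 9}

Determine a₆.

a₁ and a₂ between them cover only {5, 9} — a naked pair. Remove those values from a₃, a₄, a₅, a₈.
That leaves a₃ = 8. Remove 8 from a₅, a₆.
a₅'s domain is down to {2}, so a₅ = 2. Eliminate 2 elsewhere: a₈.
The 2 variables a₄ and a₈ are confined to {1, 3}, which locks those values in; drop them from a₆.
So a₆ = 6.

6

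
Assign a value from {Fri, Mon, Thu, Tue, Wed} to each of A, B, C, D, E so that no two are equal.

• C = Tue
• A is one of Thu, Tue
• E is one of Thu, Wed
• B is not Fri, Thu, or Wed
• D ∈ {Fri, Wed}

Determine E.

Wed

C must be Tue (only option left). Strike Tue from A, B.
A must be Thu (only option left). Strike Thu from E.
So E = Wed.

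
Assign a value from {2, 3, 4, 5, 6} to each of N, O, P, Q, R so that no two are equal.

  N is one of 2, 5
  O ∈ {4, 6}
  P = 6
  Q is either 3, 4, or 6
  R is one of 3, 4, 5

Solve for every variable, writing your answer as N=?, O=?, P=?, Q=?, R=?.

N=2, O=4, P=6, Q=3, R=5

P has just one choice, so P = 6. So O, Q can't be 6.
O must be 4 (only option left). Remove 4 from Q, R.
That leaves Q = 3. Remove 3 from R.
R's domain is down to {5}, so R = 5. Eliminate 5 elsewhere: N.
N must be 2 (only option left).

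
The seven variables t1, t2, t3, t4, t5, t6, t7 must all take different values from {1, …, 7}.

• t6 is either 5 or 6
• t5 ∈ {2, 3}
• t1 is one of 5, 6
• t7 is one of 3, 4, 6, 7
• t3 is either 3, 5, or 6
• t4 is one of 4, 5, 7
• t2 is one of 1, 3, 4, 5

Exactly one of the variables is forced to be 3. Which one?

The 7 variables together cover exactly {1, 2, 3, 4, 5, 6, 7} — 7 values for 7 variables — and 1 appears only in t2's list, so t2 = 1.
Among the 6 still-open variables, 2 fits only t5 (and all 6 values in {2, 3, 4, 5, 6, 7} must be used), so t5 = 2.
t1 and t6 between them cover only {5, 6} — a naked pair. Remove those values from t3, t4, t7.
So 3 goes to t3.

t3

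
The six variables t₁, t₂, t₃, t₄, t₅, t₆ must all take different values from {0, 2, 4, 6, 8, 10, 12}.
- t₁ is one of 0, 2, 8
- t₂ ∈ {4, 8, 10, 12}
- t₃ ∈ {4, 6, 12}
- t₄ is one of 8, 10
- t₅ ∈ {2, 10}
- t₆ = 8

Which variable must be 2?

t₆ must be 8 (only option left). Strike 8 from t₁, t₂, t₄.
t₄'s domain is down to {10}, so t₄ = 10. Strike 10 from t₂, t₅.
So 2 goes to t₅.

t₅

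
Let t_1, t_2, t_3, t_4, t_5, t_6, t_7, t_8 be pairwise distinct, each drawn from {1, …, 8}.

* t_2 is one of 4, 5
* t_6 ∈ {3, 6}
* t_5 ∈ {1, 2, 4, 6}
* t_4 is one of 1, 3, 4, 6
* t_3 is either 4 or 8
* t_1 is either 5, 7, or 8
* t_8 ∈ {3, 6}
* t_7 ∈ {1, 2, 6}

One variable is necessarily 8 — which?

t_3

The 8 variables draw from only 8 values {1, 2, 3, 4, 5, 6, 7, 8}, so each is used; only t_1 can be 7, hence t_1 = 7.
The 7 still-open variables draw from only 7 values {1, 2, 3, 4, 5, 6, 8}, so each is used; only t_2 can be 5, hence t_2 = 5.
The 6 still-open variables draw from only 6 values {1, 2, 3, 4, 6, 8}, so each is used; only t_3 can be 8, hence t_3 = 8.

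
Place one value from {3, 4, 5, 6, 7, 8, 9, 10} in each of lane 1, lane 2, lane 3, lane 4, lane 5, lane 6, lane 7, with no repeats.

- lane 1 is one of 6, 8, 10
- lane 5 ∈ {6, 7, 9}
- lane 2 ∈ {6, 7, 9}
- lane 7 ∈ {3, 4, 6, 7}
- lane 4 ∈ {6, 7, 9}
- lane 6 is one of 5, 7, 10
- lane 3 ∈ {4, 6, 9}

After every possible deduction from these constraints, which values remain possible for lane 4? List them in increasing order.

6, 7, 9

The 3 variables lane 2, lane 4, lane 5 are confined to {6, 7, 9}, which locks those values in; drop them from lane 1, lane 3, lane 6, lane 7.
lane 3 has just one choice, so lane 3 = 4. So lane 7 can't be 4.
lane 7's domain is down to {3}, so lane 7 = 3.
No further eliminations apply; lane 4 can still be any of 6, 7, 9.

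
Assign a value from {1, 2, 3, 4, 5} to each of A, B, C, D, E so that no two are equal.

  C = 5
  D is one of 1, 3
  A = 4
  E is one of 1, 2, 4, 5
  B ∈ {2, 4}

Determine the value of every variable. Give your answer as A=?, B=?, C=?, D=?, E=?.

A=4, B=2, C=5, D=3, E=1

A has just one choice, so A = 4. Strike 4 from B, E.
B must be 2 (only option left). Strike 2 from E.
That leaves C = 5. Remove 5 from E.
That leaves E = 1. Remove 1 from D.
D must be 3 (only option left).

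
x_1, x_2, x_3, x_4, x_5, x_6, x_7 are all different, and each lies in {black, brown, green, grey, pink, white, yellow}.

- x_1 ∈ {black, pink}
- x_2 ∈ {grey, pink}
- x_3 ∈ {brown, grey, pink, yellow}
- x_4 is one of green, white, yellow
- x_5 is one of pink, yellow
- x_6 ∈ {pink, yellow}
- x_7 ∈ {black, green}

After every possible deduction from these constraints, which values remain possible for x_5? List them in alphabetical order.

The 7 variables draw from only 7 values {black, brown, green, grey, pink, white, yellow}, so each is used; only x_3 can be brown, hence x_3 = brown.
Among the 6 still-open variables, grey fits only x_2 (and all 6 values in {black, green, grey, pink, white, yellow} must be used), so x_2 = grey.
Among the 5 still-open variables, white fits only x_4 (and all 5 values in {black, green, pink, white, yellow} must be used), so x_4 = white.
Among the 4 still-open variables, green fits only x_7 (and all 4 values in {black, green, pink, yellow} must be used), so x_7 = green.
Among the 3 still-open variables, black fits only x_1 (and all 3 values in {black, pink, yellow} must be used), so x_1 = black.
No further eliminations apply; x_5 can still be any of pink, yellow.

pink, yellow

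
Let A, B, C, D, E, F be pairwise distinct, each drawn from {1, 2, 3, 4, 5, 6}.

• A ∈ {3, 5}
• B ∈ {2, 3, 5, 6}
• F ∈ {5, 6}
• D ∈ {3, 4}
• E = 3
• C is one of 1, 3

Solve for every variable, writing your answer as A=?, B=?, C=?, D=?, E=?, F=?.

E must be 3 (only option left). Strike 3 from A, B, C, D.
That leaves A = 5. Strike 5 from B, F.
C must be 1 (only option left).
D's domain is down to {4}, so D = 4.
F has just one choice, so F = 6. Eliminate 6 elsewhere: B.
B must be 2 (only option left).

A=5, B=2, C=1, D=4, E=3, F=6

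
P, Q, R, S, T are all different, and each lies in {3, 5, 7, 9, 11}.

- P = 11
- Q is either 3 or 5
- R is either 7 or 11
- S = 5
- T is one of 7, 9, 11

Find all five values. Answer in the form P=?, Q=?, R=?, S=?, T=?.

P's domain is down to {11}, so P = 11. Eliminate 11 elsewhere: R, T.
R has just one choice, so R = 7. Strike 7 from T.
S has just one choice, so S = 5. Eliminate 5 elsewhere: Q.
That leaves T = 9.
That leaves Q = 3.

P=11, Q=3, R=7, S=5, T=9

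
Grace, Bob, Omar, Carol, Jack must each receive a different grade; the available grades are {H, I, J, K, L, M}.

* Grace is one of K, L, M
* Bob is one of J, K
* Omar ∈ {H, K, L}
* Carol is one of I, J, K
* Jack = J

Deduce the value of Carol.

Jack has just one choice, so Jack = J. So Bob, Carol can't be J.
That leaves Bob = K. Remove K from Grace, Omar, Carol.
So Carol = I.

I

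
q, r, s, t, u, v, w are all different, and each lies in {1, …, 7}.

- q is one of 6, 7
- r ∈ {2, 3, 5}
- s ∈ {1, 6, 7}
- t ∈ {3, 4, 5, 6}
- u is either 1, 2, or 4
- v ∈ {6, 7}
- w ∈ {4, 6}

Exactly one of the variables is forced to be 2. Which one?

u

The 2 variables q and v are confined to {6, 7}, which locks those values in; drop them from s, t, w.
s must be 1 (only option left). Remove 1 from u.
w must be 4 (only option left). So t, u can't be 4.
So 2 goes to u.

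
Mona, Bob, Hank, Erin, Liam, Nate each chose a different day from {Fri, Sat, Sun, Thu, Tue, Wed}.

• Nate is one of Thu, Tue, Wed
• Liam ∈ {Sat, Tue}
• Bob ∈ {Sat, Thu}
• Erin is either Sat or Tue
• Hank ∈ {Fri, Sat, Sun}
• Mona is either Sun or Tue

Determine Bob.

The 6 variables together cover exactly {Fri, Sat, Sun, Thu, Tue, Wed} — 6 values for 6 variables — and Fri appears only in Hank's list, so Hank = Fri.
Among the 5 still-open variables, Sun fits only Mona (and all 5 values in {Sat, Sun, Thu, Tue, Wed} must be used), so Mona = Sun.
The 4 still-open variables together cover exactly {Sat, Thu, Tue, Wed} — 4 values for 4 variables — and Wed appears only in Nate's list, so Nate = Wed.
The 3 still-open variables together cover exactly {Sat, Thu, Tue} — 3 values for 3 variables — and Thu appears only in Bob's list, so Bob = Thu.

Thu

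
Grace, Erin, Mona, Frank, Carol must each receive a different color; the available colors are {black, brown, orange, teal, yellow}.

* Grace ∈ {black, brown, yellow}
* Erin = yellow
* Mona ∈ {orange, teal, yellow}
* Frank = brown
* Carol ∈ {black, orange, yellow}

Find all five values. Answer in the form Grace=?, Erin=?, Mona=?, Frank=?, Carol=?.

Grace=black, Erin=yellow, Mona=teal, Frank=brown, Carol=orange

Erin must be yellow (only option left). Eliminate yellow elsewhere: Grace, Mona, Carol.
That leaves Frank = brown. So Grace can't be brown.
Grace has just one choice, so Grace = black. Remove black from Carol.
Carol must be orange (only option left). Strike orange from Mona.
That leaves Mona = teal.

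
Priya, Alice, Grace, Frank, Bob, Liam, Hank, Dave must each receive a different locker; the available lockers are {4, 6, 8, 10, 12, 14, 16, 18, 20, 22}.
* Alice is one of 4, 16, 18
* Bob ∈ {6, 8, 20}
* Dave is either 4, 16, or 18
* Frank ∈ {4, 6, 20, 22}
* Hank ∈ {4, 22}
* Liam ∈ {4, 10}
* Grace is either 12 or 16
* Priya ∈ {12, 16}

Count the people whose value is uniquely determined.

2

Priya and Grace between them cover only {12, 16} — a naked pair. Remove those values from Alice, Dave.
Alice and Dave share exactly the 2 values {4, 18}; by pigeonhole those values go to them, so strike 4, 18 from Frank, Liam, Hank.
Liam's domain is down to {10}, so Liam = 10.
Hank's domain is down to {22}, so Hank = 22. Remove 22 from Frank.
Determined: Liam=10, Hank=22. The other people each still have more than one consistent value. That makes 2.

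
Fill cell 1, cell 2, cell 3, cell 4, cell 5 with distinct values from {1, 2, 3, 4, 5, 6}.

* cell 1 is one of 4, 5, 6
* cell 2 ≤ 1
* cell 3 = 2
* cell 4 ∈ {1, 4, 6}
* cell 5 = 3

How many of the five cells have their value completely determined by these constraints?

3

cell 2's domain is down to {1}, so cell 2 = 1. Eliminate 1 elsewhere: cell 4.
cell 3's domain is down to {2}, so cell 3 = 2.
cell 5 must be 3 (only option left).
Determined: cell 2=1, cell 3=2, cell 5=3. The other cells each still have more than one consistent value. That makes 3.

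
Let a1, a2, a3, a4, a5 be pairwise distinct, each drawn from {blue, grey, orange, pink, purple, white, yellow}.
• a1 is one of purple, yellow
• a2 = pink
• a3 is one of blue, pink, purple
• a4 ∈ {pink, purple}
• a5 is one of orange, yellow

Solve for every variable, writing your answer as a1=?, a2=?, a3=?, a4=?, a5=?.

a1=yellow, a2=pink, a3=blue, a4=purple, a5=orange

a2 must be pink (only option left). Strike pink from a3, a4.
a4 must be purple (only option left). So a1, a3 can't be purple.
a1's domain is down to {yellow}, so a1 = yellow. Remove yellow from a5.
a3's domain is down to {blue}, so a3 = blue.
a5 has just one choice, so a5 = orange.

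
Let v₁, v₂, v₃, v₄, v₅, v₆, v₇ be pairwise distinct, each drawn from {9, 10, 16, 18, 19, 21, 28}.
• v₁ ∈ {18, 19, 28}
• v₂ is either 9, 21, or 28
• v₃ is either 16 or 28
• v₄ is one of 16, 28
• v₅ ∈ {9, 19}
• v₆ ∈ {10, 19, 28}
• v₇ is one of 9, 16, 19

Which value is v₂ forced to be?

21

The 7 variables draw from only 7 values {9, 10, 16, 18, 19, 21, 28}, so each is used; only v₆ can be 10, hence v₆ = 10.
The 6 still-open variables draw from only 6 values {9, 16, 18, 19, 21, 28}, so each is used; only v₁ can be 18, hence v₁ = 18.
The 5 still-open variables draw from only 5 values {9, 16, 19, 21, 28}, so each is used; only v₂ can be 21, hence v₂ = 21.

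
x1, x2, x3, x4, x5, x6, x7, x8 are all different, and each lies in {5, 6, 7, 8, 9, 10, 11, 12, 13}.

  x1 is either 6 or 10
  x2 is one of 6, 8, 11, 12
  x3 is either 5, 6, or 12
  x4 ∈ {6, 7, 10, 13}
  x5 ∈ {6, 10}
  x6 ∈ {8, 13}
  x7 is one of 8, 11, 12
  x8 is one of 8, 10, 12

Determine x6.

13

The 8 variables together cover exactly {5, 6, 7, 8, 10, 11, 12, 13} — 8 values for 8 variables — and 5 appears only in x3's list, so x3 = 5.
The 7 still-open variables draw from only 7 values {6, 7, 8, 10, 11, 12, 13}, so each is used; only x4 can be 7, hence x4 = 7.
The 6 still-open variables together cover exactly {6, 8, 10, 11, 12, 13} — 6 values for 6 variables — and 13 appears only in x6's list, so x6 = 13.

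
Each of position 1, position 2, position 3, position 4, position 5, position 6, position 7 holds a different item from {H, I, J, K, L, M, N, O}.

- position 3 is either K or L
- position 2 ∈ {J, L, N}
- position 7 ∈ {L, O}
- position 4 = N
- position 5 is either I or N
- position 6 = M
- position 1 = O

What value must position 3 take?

K

position 1's domain is down to {O}, so position 1 = O. So position 7 can't be O.
position 4 has just one choice, so position 4 = N. Eliminate N elsewhere: position 2, position 5.
position 5's domain is down to {I}, so position 5 = I.
That leaves position 6 = M.
position 7 must be L (only option left). Eliminate L elsewhere: position 2, position 3.
So position 3 = K.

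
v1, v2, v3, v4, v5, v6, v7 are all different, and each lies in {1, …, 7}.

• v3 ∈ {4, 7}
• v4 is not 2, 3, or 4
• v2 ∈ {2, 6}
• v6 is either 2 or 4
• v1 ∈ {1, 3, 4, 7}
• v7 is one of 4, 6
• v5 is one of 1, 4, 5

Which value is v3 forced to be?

7

The 7 variables together cover exactly {1, 2, 3, 4, 5, 6, 7} — 7 values for 7 variables — and 3 appears only in v1's list, so v1 = 3.
v2, v6, v7 between them cover only {2, 4, 6} — a naked triple. Remove those values from v3, v4, v5.
So v3 = 7.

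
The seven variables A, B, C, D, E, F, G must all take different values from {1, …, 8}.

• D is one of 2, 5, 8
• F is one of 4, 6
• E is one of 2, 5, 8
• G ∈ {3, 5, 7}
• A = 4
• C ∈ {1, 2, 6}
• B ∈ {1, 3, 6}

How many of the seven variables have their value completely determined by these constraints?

A's domain is down to {4}, so A = 4. Eliminate 4 elsewhere: F.
F's domain is down to {6}, so F = 6. Strike 6 from B, C.
Determined: A=4, F=6. The other variables each still have more than one consistent value. That makes 2.

2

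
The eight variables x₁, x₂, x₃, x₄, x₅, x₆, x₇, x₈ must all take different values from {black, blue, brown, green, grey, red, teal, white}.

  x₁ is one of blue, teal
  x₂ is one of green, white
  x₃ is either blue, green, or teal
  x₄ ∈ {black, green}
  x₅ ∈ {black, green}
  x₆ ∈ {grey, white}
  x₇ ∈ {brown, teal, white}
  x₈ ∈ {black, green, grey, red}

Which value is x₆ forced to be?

Among the 8 variables, brown fits only x₇ (and all 8 values in {black, blue, brown, green, grey, red, teal, white} must be used), so x₇ = brown.
The 7 still-open variables together cover exactly {black, blue, green, grey, red, teal, white} — 7 values for 7 variables — and red appears only in x₈'s list, so x₈ = red.
Among the 6 still-open variables, grey fits only x₆ (and all 6 values in {black, blue, green, grey, teal, white} must be used), so x₆ = grey.

grey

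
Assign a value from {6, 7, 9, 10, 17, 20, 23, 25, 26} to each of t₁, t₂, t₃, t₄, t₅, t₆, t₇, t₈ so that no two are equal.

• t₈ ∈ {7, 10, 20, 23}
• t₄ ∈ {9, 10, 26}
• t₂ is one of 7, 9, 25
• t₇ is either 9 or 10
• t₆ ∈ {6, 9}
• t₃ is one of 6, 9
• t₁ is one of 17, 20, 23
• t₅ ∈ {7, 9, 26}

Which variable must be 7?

t₃ and t₆ share exactly the 2 values {6, 9}; by pigeonhole those values go to them, so strike 6, 9 from t₂, t₄, t₅, t₇.
t₇'s domain is down to {10}, so t₇ = 10. Strike 10 from t₄, t₈.
t₄ has just one choice, so t₄ = 26. Remove 26 from t₅.
So 7 goes to t₅.

t₅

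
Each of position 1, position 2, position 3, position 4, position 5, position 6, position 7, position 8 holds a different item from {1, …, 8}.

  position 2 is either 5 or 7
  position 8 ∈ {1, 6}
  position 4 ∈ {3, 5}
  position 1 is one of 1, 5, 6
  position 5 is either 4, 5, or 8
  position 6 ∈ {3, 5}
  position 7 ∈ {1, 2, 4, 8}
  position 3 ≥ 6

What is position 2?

The 8 variables draw from only 8 values {1, 2, 3, 4, 5, 6, 7, 8}, so each is used; only position 7 can be 2, hence position 7 = 2.
Among the 7 still-open variables, 4 fits only position 5 (and all 7 values in {1, 3, 4, 5, 6, 7, 8} must be used), so position 5 = 4.
Among the 6 still-open variables, 8 fits only position 3 (and all 6 values in {1, 3, 5, 6, 7, 8} must be used), so position 3 = 8.
Among the 5 still-open variables, 7 fits only position 2 (and all 5 values in {1, 3, 5, 6, 7} must be used), so position 2 = 7.

7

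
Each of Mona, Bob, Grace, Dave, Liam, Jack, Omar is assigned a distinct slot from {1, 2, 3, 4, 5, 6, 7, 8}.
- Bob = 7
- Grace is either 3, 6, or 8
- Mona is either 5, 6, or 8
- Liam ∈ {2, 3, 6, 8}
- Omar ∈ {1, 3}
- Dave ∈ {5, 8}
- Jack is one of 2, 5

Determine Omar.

1

Bob's domain is down to {7}, so Bob = 7.
The 6 still-open variables together cover exactly {1, 2, 3, 5, 6, 8} — 6 values for 6 variables — and 1 appears only in Omar's list, so Omar = 1.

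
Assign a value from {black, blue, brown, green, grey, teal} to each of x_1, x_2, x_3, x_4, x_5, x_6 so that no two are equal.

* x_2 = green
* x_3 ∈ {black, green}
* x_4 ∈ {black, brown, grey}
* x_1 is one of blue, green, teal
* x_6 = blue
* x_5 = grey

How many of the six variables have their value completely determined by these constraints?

x_2's domain is down to {green}, so x_2 = green. So x_1, x_3 can't be green.
x_3 has just one choice, so x_3 = black. So x_4 can't be black.
x_5 must be grey (only option left). Eliminate grey elsewhere: x_4.
x_6 must be blue (only option left). Strike blue from x_1.
x_1's domain is down to {teal}, so x_1 = teal.
x_4 has just one choice, so x_4 = brown.
Every variable is fixed: x_1=teal, x_2=green, x_3=black, x_4=brown, x_5=grey, x_6=blue. That makes 6.

6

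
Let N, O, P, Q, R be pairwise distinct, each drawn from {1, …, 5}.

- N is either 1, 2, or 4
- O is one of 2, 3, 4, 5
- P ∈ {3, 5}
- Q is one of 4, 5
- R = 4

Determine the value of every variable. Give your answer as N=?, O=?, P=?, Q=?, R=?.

R must be 4 (only option left). So N, O, Q can't be 4.
That leaves Q = 5. Strike 5 from O, P.
That leaves P = 3. Strike 3 from O.
O must be 2 (only option left). So N can't be 2.
N must be 1 (only option left).

N=1, O=2, P=3, Q=5, R=4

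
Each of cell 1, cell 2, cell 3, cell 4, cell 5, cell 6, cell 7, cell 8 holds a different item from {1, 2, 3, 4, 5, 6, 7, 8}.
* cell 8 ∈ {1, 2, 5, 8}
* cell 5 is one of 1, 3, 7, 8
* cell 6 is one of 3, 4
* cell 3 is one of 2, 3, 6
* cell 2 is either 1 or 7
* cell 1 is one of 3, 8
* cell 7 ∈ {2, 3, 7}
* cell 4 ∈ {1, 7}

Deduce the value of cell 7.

The 8 variables together cover exactly {1, 2, 3, 4, 5, 6, 7, 8} — 8 values for 8 variables — and 4 appears only in cell 6's list, so cell 6 = 4.
The 7 still-open variables together cover exactly {1, 2, 3, 5, 6, 7, 8} — 7 values for 7 variables — and 5 appears only in cell 8's list, so cell 8 = 5.
The 6 still-open variables draw from only 6 values {1, 2, 3, 6, 7, 8}, so each is used; only cell 3 can be 6, hence cell 3 = 6.
The 5 still-open variables together cover exactly {1, 2, 3, 7, 8} — 5 values for 5 variables — and 2 appears only in cell 7's list, so cell 7 = 2.

2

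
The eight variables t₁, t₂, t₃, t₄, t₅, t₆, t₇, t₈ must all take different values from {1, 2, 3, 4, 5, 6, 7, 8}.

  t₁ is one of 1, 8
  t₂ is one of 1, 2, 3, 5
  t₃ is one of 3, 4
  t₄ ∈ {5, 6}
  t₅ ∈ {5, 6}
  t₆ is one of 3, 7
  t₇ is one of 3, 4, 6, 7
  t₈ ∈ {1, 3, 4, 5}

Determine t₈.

The 8 variables draw from only 8 values {1, 2, 3, 4, 5, 6, 7, 8}, so each is used; only t₂ can be 2, hence t₂ = 2.
The 7 still-open variables together cover exactly {1, 3, 4, 5, 6, 7, 8} — 7 values for 7 variables — and 8 appears only in t₁'s list, so t₁ = 8.
The 6 still-open variables draw from only 6 values {1, 3, 4, 5, 6, 7}, so each is used; only t₈ can be 1, hence t₈ = 1.

1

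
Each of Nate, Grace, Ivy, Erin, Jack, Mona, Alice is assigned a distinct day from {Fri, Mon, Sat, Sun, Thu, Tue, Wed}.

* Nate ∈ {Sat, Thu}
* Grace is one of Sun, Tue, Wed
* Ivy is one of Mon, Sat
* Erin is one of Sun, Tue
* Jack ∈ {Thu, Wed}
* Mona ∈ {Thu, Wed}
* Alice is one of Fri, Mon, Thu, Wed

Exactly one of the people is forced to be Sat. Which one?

The 7 variables draw from only 7 values {Fri, Mon, Sat, Sun, Thu, Tue, Wed}, so each is used; only Alice can be Fri, hence Alice = Fri.
The 6 still-open variables together cover exactly {Mon, Sat, Sun, Thu, Tue, Wed} — 6 values for 6 variables — and Mon appears only in Ivy's list, so Ivy = Mon.
The 5 still-open variables together cover exactly {Sat, Sun, Thu, Tue, Wed} — 5 values for 5 variables — and Sat appears only in Nate's list, so Nate = Sat.

Nate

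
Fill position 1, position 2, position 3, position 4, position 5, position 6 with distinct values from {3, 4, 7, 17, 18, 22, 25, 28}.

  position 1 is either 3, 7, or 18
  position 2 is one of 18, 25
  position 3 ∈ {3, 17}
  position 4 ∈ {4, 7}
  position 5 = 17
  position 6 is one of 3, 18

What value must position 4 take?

4

position 5 must be 17 (only option left). Eliminate 17 elsewhere: position 3.
That leaves position 3 = 3. So position 1, position 6 can't be 3.
position 6's domain is down to {18}, so position 6 = 18. Remove 18 from position 1, position 2.
That leaves position 1 = 7. Strike 7 from position 4.
So position 4 = 4.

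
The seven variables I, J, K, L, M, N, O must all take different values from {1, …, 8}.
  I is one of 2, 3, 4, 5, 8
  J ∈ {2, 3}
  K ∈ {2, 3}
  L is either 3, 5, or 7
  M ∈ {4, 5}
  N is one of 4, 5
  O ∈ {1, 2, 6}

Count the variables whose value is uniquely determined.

J and K share exactly the 2 values {2, 3}; by pigeonhole those values go to them, so strike 2, 3 from I, L, O.
The 2 variables M and N are confined to {4, 5}, which locks those values in; drop them from I, L.
That leaves I = 8.
L has just one choice, so L = 7.
Determined: I=8, L=7. The other variables each still have more than one consistent value. That makes 2.

2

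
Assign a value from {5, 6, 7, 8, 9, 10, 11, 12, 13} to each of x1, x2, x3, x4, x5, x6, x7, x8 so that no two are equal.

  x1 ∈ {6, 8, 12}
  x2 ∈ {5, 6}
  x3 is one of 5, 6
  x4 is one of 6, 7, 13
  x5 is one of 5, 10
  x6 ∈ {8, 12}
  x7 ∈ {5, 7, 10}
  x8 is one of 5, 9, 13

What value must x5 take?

10

Among the 8 variables, 9 fits only x8 (and all 8 values in {5, 6, 7, 8, 9, 10, 12, 13} must be used), so x8 = 9.
The 7 still-open variables draw from only 7 values {5, 6, 7, 8, 10, 12, 13}, so each is used; only x4 can be 13, hence x4 = 13.
The 6 still-open variables draw from only 6 values {5, 6, 7, 8, 10, 12}, so each is used; only x7 can be 7, hence x7 = 7.
The 5 still-open variables together cover exactly {5, 6, 8, 10, 12} — 5 values for 5 variables — and 10 appears only in x5's list, so x5 = 10.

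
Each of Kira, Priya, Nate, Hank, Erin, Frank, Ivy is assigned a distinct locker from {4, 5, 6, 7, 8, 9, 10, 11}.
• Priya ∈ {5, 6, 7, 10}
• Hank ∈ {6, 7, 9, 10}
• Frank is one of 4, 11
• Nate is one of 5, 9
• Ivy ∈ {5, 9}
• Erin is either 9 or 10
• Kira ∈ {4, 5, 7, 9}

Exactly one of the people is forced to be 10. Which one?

Erin

The 7 variables draw from only 7 values {4, 5, 6, 7, 9, 10, 11}, so each is used; only Frank can be 11, hence Frank = 11.
The 6 still-open variables draw from only 6 values {4, 5, 6, 7, 9, 10}, so each is used; only Kira can be 4, hence Kira = 4.
The 2 variables Nate and Ivy are confined to {5, 9}, which locks those values in; drop them from Priya, Hank, Erin.
So 10 goes to Erin.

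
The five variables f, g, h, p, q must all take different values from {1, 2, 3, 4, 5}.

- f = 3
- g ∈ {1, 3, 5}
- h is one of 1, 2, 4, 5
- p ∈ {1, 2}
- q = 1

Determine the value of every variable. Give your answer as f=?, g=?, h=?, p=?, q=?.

f's domain is down to {3}, so f = 3. So g can't be 3.
That leaves q = 1. Remove 1 from g, h, p.
That leaves g = 5. Strike 5 from h.
p's domain is down to {2}, so p = 2. Eliminate 2 elsewhere: h.
h has just one choice, so h = 4.

f=3, g=5, h=4, p=2, q=1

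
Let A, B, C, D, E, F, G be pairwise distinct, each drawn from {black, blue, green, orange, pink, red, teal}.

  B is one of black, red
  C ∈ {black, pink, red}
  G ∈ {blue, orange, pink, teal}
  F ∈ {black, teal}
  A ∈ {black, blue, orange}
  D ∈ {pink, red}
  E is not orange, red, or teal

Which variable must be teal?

F

The 7 variables together cover exactly {black, blue, green, orange, pink, red, teal} — 7 values for 7 variables — and green appears only in E's list, so E = green.
The 3 variables B, C, D are confined to {black, pink, red}, which locks those values in; drop them from A, F, G.
So teal goes to F.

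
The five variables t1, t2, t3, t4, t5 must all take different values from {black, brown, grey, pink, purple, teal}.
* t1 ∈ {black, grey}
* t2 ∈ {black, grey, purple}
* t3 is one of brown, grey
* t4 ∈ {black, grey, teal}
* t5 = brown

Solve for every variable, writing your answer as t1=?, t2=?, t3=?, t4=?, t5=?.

t5 has just one choice, so t5 = brown. So t3 can't be brown.
t3 must be grey (only option left). So t1, t2, t4 can't be grey.
t1 must be black (only option left). Strike black from t2, t4.
t2 has just one choice, so t2 = purple.
t4's domain is down to {teal}, so t4 = teal.

t1=black, t2=purple, t3=grey, t4=teal, t5=brown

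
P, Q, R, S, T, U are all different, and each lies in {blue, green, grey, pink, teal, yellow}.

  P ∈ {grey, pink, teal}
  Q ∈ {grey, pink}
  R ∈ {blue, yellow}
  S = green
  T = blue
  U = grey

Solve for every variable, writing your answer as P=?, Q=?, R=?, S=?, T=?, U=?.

P=teal, Q=pink, R=yellow, S=green, T=blue, U=grey

S's domain is down to {green}, so S = green.
That leaves T = blue. So R can't be blue.
U has just one choice, so U = grey. Remove grey from P, Q.
Q's domain is down to {pink}, so Q = pink. Eliminate pink elsewhere: P.
R's domain is down to {yellow}, so R = yellow.
P has just one choice, so P = teal.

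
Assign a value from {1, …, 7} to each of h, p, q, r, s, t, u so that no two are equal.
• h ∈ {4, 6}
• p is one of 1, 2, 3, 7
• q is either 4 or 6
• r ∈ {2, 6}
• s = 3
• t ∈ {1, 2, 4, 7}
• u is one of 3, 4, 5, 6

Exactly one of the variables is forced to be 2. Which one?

s's domain is down to {3}, so s = 3. Eliminate 3 elsewhere: p, u.
The 6 still-open variables draw from only 6 values {1, 2, 4, 5, 6, 7}, so each is used; only u can be 5, hence u = 5.
h and q share exactly the 2 values {4, 6}; by pigeonhole those values go to them, so strike 4, 6 from r, t.

r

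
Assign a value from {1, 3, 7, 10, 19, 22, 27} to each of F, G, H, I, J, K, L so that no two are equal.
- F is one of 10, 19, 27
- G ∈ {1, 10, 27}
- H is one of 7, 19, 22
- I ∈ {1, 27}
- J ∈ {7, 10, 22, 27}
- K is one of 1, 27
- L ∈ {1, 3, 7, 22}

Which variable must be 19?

F

The 7 variables together cover exactly {1, 3, 7, 10, 19, 22, 27} — 7 values for 7 variables — and 3 appears only in L's list, so L = 3.
I and K share exactly the 2 values {1, 27}; by pigeonhole those values go to them, so strike 1, 27 from F, G, J.
G must be 10 (only option left). Strike 10 from F, J.
So 19 goes to F.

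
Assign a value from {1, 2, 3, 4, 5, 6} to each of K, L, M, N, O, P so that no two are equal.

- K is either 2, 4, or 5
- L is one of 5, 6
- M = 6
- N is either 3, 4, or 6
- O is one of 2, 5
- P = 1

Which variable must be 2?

O

M has just one choice, so M = 6. So L, N can't be 6.
That leaves P = 1.
L's domain is down to {5}, so L = 5. Strike 5 from K, O.
So 2 goes to O.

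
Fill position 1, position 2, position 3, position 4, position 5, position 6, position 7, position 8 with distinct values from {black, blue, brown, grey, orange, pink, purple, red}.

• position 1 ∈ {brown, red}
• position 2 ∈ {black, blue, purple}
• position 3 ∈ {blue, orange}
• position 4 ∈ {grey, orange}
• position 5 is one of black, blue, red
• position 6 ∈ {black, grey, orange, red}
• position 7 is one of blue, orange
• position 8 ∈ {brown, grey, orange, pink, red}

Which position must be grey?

Among the 8 variables, pink fits only position 8 (and all 8 values in {black, blue, brown, grey, orange, pink, purple, red} must be used), so position 8 = pink.
The 7 still-open variables draw from only 7 values {black, blue, brown, grey, orange, purple, red}, so each is used; only position 1 can be brown, hence position 1 = brown.
Among the 6 still-open variables, purple fits only position 2 (and all 6 values in {black, blue, grey, orange, purple, red} must be used), so position 2 = purple.
The 2 variables position 3 and position 7 are confined to {blue, orange}, which locks those values in; drop them from position 4, position 5, position 6.
So grey goes to position 4.

position 4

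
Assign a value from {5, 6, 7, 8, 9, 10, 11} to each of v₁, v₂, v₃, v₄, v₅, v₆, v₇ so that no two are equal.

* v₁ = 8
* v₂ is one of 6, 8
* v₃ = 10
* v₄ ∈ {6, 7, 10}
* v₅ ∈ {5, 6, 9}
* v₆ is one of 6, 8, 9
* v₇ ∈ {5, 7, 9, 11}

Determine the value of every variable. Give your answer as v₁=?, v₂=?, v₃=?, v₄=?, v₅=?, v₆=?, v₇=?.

v₁=8, v₂=6, v₃=10, v₄=7, v₅=5, v₆=9, v₇=11

v₁ has just one choice, so v₁ = 8. Eliminate 8 elsewhere: v₂, v₆.
v₂ has just one choice, so v₂ = 6. Remove 6 from v₄, v₅, v₆.
v₃'s domain is down to {10}, so v₃ = 10. Eliminate 10 elsewhere: v₄.
v₄ must be 7 (only option left). Remove 7 from v₇.
v₆ must be 9 (only option left). Strike 9 from v₅, v₇.
v₅ must be 5 (only option left). Eliminate 5 elsewhere: v₇.
v₇ must be 11 (only option left).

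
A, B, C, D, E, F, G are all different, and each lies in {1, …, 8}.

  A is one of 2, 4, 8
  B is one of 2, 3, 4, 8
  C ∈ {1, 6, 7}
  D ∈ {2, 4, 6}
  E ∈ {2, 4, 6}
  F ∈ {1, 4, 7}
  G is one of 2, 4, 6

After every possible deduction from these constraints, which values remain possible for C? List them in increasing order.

1, 7

The 7 variables draw from only 7 values {1, 2, 3, 4, 6, 7, 8}, so each is used; only B can be 3, hence B = 3.
Among the 6 still-open variables, 8 fits only A (and all 6 values in {1, 2, 4, 6, 7, 8} must be used), so A = 8.
D, E, G share exactly the 3 values {2, 4, 6}; by pigeonhole those values go to them, so strike 2, 4, 6 from C, F.
No further eliminations apply; C can still be any of 1, 7.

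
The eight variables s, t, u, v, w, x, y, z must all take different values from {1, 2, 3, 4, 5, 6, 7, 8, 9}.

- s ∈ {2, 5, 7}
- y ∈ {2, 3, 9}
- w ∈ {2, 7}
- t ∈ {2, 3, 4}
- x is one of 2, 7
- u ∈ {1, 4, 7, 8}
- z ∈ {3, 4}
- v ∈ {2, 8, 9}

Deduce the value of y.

The 8 variables together cover exactly {1, 2, 3, 4, 5, 7, 8, 9} — 8 values for 8 variables — and 1 appears only in u's list, so u = 1.
The 7 still-open variables draw from only 7 values {2, 3, 4, 5, 7, 8, 9}, so each is used; only s can be 5, hence s = 5.
The 6 still-open variables together cover exactly {2, 3, 4, 7, 8, 9} — 6 values for 6 variables — and 8 appears only in v's list, so v = 8.
Among the 5 still-open variables, 9 fits only y (and all 5 values in {2, 3, 4, 7, 9} must be used), so y = 9.

9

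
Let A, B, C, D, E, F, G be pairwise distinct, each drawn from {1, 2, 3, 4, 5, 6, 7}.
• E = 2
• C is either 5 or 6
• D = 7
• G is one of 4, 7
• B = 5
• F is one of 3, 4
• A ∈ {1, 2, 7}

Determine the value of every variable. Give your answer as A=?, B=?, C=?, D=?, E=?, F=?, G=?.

A=1, B=5, C=6, D=7, E=2, F=3, G=4

B's domain is down to {5}, so B = 5. Eliminate 5 elsewhere: C.
C has just one choice, so C = 6.
D has just one choice, so D = 7. So A, G can't be 7.
That leaves E = 2. Strike 2 from A.
That leaves G = 4. Strike 4 from F.
A has just one choice, so A = 1.
F's domain is down to {3}, so F = 3.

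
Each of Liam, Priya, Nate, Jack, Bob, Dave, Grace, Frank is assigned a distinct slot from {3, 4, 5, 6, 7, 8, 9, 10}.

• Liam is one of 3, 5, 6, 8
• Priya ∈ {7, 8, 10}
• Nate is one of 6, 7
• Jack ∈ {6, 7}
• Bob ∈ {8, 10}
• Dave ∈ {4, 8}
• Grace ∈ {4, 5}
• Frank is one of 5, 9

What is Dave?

The 8 variables draw from only 8 values {3, 4, 5, 6, 7, 8, 9, 10}, so each is used; only Liam can be 3, hence Liam = 3.
The 7 still-open variables together cover exactly {4, 5, 6, 7, 8, 9, 10} — 7 values for 7 variables — and 9 appears only in Frank's list, so Frank = 9.
Among the 6 still-open variables, 5 fits only Grace (and all 6 values in {4, 5, 6, 7, 8, 10} must be used), so Grace = 5.
The 5 still-open variables draw from only 5 values {4, 6, 7, 8, 10}, so each is used; only Dave can be 4, hence Dave = 4.

4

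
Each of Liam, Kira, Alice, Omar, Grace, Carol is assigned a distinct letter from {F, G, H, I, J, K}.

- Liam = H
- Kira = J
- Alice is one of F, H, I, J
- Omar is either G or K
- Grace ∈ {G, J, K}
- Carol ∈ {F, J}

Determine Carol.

F

Liam's domain is down to {H}, so Liam = H. Remove H from Alice.
Kira has just one choice, so Kira = J. Remove J from Alice, Grace, Carol.
So Carol = F.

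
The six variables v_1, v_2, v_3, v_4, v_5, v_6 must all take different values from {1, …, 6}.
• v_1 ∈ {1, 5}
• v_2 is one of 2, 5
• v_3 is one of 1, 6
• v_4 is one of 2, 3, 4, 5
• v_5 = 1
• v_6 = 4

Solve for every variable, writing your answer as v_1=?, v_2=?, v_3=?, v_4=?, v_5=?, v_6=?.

v_1=5, v_2=2, v_3=6, v_4=3, v_5=1, v_6=4

v_5's domain is down to {1}, so v_5 = 1. Remove 1 from v_1, v_3.
v_6 must be 4 (only option left). Remove 4 from v_4.
v_1's domain is down to {5}, so v_1 = 5. Strike 5 from v_2, v_4.
v_2's domain is down to {2}, so v_2 = 2. Eliminate 2 elsewhere: v_4.
v_3's domain is down to {6}, so v_3 = 6.
v_4 must be 3 (only option left).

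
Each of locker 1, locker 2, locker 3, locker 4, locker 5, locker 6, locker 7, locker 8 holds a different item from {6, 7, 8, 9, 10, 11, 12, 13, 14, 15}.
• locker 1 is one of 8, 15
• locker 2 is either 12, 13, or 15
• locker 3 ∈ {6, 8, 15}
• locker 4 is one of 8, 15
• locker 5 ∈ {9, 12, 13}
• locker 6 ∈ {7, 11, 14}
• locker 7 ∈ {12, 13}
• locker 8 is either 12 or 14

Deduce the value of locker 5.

locker 1 and locker 4 between them cover only {8, 15} — a naked pair. Remove those values from locker 2, locker 3.
locker 3's domain is down to {6}, so locker 3 = 6.
The 2 variables locker 2 and locker 7 are confined to {12, 13}, which locks those values in; drop them from locker 5, locker 8.
So locker 5 = 9.

9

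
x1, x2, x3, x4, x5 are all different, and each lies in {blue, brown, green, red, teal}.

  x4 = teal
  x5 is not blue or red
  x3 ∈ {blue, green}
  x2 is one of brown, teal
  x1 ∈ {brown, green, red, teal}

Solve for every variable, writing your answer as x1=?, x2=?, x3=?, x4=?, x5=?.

x1=red, x2=brown, x3=blue, x4=teal, x5=green

x4 has just one choice, so x4 = teal. Strike teal from x1, x2, x5.
That leaves x2 = brown. Strike brown from x1, x5.
x5 has just one choice, so x5 = green. Strike green from x1, x3.
That leaves x1 = red.
x3's domain is down to {blue}, so x3 = blue.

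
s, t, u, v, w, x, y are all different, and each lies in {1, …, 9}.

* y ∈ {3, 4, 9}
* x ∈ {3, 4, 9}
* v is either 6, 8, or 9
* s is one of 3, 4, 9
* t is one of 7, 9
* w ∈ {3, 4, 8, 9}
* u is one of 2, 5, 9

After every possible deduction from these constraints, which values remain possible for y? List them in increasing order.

The 3 variables s, x, y are confined to {3, 4, 9}, which locks those values in; drop them from t, u, v, w.
t's domain is down to {7}, so t = 7.
w has just one choice, so w = 8. Strike 8 from v.
v's domain is down to {6}, so v = 6.
No further eliminations apply; y can still be any of 3, 4, 9.

3, 4, 9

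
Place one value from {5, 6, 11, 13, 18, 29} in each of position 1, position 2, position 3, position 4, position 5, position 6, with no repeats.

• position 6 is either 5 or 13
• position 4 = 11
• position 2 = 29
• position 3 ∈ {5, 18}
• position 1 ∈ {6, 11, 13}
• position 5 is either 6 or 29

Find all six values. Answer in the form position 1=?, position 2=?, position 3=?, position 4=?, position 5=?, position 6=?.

position 1=13, position 2=29, position 3=18, position 4=11, position 5=6, position 6=5

position 2 has just one choice, so position 2 = 29. Strike 29 from position 5.
position 4 has just one choice, so position 4 = 11. Remove 11 from position 1.
position 5 must be 6 (only option left). Remove 6 from position 1.
position 1 has just one choice, so position 1 = 13. So position 6 can't be 13.
position 6 has just one choice, so position 6 = 5. Eliminate 5 elsewhere: position 3.
position 3's domain is down to {18}, so position 3 = 18.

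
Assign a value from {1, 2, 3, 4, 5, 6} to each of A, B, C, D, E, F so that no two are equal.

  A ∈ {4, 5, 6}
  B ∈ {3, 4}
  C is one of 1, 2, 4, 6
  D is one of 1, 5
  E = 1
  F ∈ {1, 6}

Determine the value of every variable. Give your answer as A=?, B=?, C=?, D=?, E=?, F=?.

E has just one choice, so E = 1. Eliminate 1 elsewhere: C, D, F.
F must be 6 (only option left). So A, C can't be 6.
D's domain is down to {5}, so D = 5. So A can't be 5.
A must be 4 (only option left). Strike 4 from B, C.
B must be 3 (only option left).
C must be 2 (only option left).

A=4, B=3, C=2, D=5, E=1, F=6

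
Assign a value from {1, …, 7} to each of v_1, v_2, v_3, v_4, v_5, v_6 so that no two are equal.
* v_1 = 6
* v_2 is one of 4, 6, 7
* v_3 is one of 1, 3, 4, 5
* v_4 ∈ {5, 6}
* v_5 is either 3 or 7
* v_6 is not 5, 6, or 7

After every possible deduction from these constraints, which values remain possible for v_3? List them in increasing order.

v_1 must be 6 (only option left). Eliminate 6 elsewhere: v_2, v_4.
v_4 must be 5 (only option left). Strike 5 from v_3.
No further eliminations apply; v_3 can still be any of 1, 3, 4.

1, 3, 4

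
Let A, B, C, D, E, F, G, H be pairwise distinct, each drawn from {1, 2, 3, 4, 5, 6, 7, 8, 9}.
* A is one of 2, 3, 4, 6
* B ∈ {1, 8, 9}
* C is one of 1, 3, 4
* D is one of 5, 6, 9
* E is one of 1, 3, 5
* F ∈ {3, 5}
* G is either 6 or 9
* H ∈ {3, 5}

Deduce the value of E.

The 8 variables draw from only 8 values {1, 2, 3, 4, 5, 6, 8, 9}, so each is used; only A can be 2, hence A = 2.
The 7 still-open variables together cover exactly {1, 3, 4, 5, 6, 8, 9} — 7 values for 7 variables — and 4 appears only in C's list, so C = 4.
Among the 6 still-open variables, 8 fits only B (and all 6 values in {1, 3, 5, 6, 8, 9} must be used), so B = 8.
The 5 still-open variables together cover exactly {1, 3, 5, 6, 9} — 5 values for 5 variables — and 1 appears only in E's list, so E = 1.

1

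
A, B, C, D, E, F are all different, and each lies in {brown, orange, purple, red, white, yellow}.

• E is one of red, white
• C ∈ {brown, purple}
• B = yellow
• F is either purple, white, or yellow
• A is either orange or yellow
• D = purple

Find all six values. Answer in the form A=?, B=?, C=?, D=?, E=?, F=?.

A=orange, B=yellow, C=brown, D=purple, E=red, F=white

B's domain is down to {yellow}, so B = yellow. So A, F can't be yellow.
That leaves D = purple. Eliminate purple elsewhere: C, F.
That leaves F = white. So E can't be white.
A has just one choice, so A = orange.
C must be brown (only option left).
That leaves E = red.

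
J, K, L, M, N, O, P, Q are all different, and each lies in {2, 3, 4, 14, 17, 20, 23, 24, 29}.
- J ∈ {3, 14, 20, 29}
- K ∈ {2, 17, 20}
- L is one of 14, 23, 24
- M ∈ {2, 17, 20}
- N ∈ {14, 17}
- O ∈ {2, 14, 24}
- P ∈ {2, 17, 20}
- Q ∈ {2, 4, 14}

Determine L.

23

The 3 variables K, M, P are confined to {2, 17, 20}, which locks those values in; drop them from J, N, O, Q.
N's domain is down to {14}, so N = 14. Remove 14 from J, L, O, Q.
O must be 24 (only option left). Remove 24 from L.
So L = 23.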